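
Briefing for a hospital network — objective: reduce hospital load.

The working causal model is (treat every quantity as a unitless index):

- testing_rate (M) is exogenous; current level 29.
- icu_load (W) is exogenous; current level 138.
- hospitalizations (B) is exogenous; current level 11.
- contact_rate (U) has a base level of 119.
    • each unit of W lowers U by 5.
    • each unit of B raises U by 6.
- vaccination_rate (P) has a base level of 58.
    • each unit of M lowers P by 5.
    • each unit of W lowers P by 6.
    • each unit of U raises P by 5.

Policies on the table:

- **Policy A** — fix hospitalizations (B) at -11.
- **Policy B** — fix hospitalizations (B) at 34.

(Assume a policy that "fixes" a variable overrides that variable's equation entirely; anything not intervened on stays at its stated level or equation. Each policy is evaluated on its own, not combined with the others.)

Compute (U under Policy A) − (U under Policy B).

Policy A (B := -11):
  W = 138
  B = -11
  U = 119 − 5·138 + 6·(-11) = -637
Policy B (B := 34):
  W = 138
  B = 34
  U = 119 − 5·138 + 6·34 = -367
U: -637 − (-367) = -270

-270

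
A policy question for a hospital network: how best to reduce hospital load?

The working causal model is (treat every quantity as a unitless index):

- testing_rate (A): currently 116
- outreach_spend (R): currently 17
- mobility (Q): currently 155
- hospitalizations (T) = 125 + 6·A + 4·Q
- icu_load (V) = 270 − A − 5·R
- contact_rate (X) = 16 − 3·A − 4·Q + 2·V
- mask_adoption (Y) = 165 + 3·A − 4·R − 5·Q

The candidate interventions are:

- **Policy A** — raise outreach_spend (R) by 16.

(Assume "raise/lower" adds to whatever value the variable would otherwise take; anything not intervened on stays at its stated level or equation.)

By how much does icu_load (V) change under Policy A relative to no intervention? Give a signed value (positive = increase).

-80

Baseline:
  A = 116
  R = 17
  V = 270 − 116 − 5·17 = 69
Policy A (R + 16):
  A = 116
  R = 17 + 16 = 33
  V = 270 − 116 − 5·33 = -11
Change in V: -11 − 69 = -80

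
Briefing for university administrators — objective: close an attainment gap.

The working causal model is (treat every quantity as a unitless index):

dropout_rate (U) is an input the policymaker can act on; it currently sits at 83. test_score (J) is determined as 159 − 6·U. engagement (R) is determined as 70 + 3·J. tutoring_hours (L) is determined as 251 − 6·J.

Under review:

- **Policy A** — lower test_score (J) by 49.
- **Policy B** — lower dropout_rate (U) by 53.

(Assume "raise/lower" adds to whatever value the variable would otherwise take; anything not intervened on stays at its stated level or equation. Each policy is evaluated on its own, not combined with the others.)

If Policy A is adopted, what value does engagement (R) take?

-1094

Policy A (J − 49):
  U = 83
  J = 159 − 6·83 (−49 from intervention) = -388
  R = 70 + 3·(-388) = -1094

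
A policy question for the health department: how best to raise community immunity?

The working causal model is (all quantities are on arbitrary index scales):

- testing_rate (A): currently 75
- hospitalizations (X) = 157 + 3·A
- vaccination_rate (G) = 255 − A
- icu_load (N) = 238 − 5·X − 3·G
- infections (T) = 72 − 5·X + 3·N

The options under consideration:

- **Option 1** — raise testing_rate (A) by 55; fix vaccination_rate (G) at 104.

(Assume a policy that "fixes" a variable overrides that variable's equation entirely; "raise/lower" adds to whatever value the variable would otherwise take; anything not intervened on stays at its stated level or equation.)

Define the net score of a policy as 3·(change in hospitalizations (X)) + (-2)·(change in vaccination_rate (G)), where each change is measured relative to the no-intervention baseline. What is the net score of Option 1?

647

Baseline:
  A = 75
  X = 157 + 3·75 = 382
  G = 255 − 75 = 180
Option 1 (A + 55, G := 104):
  A = 75 + 55 = 130
  X = 157 + 3·130 = 547
  G = 104
ΔX = 547 − 382 = 165; ΔG = 104 − 180 = -76
Score = 3·165 + (-2)·(-76) = 647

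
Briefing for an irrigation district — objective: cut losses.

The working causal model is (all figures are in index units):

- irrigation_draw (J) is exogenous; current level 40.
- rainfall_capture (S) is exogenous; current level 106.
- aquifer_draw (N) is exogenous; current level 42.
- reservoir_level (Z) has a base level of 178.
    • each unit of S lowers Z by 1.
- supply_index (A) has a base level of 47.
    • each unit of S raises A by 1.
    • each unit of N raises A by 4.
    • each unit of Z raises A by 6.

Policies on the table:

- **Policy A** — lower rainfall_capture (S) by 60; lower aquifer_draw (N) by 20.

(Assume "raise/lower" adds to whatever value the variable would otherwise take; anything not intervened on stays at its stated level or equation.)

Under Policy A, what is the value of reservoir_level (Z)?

Policy A (S − 60, N − 20):
  S = 106 − 60 = 46
  Z = 178 − 46 = 132

132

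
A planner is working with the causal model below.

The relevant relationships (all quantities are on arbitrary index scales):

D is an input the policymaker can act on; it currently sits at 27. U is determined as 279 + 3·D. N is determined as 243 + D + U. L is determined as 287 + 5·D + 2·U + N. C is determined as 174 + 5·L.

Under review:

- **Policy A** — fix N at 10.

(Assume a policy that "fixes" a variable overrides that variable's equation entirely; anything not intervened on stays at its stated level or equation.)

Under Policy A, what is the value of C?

5934

Policy A (N := 10):
  D = 27
  U = 279 + 3·27 = 360
  N = 10
  L = 287 + 5·27 + 2·360 + 10 = 1152
  C = 174 + 5·1152 = 5934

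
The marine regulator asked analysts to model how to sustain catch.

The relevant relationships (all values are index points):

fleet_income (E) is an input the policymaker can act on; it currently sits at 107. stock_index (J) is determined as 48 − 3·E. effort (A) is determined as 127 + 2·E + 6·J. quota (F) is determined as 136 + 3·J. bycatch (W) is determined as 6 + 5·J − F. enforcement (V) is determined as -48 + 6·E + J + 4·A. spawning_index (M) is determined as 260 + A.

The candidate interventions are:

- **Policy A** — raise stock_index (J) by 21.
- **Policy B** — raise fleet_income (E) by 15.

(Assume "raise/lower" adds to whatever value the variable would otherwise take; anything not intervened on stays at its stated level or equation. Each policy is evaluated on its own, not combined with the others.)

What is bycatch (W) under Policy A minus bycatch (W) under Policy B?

Policy A (J + 21):
  E = 107
  J = 48 − 3·107 (+21 from intervention) = -252
  F = 136 + 3·(-252) = -620
  W = 6 + 5·(-252) − (-620) = -634
Policy B (E + 15):
  E = 107 + 15 = 122
  J = 48 − 3·122 = -318
  F = 136 + 3·(-318) = -818
  W = 6 + 5·(-318) − (-818) = -766
W: -634 − (-766) = 132

132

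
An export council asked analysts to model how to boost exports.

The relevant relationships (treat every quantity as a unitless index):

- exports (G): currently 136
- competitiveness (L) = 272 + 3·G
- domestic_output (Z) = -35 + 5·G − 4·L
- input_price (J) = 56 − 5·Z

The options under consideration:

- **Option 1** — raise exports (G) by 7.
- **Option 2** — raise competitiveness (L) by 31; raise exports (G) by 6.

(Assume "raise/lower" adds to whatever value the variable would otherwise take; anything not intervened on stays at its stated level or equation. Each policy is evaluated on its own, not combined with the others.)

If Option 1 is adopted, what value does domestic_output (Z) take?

-2124

Option 1 (G + 7):
  G = 136 + 7 = 143
  L = 272 + 3·143 = 701
  Z = -35 + 5·143 − 4·701 = -2124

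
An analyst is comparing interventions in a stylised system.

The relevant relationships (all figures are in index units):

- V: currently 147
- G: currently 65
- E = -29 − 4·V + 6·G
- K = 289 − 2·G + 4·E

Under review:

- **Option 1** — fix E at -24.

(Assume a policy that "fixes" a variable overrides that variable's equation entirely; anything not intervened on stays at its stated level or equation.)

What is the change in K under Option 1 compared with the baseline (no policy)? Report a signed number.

812

Baseline:
  V = 147
  G = 65
  E = -29 − 4·147 + 6·65 = -227
  K = 289 − 2·65 + 4·(-227) = -749
Option 1 (E := -24):
  V = 147
  G = 65
  E = -24
  K = 289 − 2·65 + 4·(-24) = 63
Change in K: 63 − (-749) = 812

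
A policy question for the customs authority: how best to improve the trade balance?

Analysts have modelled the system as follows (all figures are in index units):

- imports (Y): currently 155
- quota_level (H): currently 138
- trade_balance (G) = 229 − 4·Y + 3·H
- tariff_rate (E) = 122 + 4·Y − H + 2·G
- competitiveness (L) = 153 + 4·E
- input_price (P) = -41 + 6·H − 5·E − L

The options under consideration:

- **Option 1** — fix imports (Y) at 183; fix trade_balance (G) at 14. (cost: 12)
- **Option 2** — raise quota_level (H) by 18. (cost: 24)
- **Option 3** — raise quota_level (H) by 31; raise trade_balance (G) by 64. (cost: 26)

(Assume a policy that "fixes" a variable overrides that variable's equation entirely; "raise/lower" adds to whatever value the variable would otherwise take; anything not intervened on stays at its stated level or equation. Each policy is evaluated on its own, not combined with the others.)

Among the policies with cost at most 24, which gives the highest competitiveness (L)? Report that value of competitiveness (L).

3129

Option 1 (Y := 183, G := 14):
  Y = 183
  H = 138
  G = 14
  E = 122 + 4·183 − 138 + 2·14 = 744
  L = 153 + 4·744 = 3129
Option 2 (H + 18):
  Y = 155
  H = 138 + 18 = 156
  G = 229 − 4·155 + 3·156 = 77
  E = 122 + 4·155 − 156 + 2·77 = 740
  L = 153 + 4·740 = 3113
Comparing — Option 1: L=3129, Option 2: L=3113. Highest is 3129 (Option 1).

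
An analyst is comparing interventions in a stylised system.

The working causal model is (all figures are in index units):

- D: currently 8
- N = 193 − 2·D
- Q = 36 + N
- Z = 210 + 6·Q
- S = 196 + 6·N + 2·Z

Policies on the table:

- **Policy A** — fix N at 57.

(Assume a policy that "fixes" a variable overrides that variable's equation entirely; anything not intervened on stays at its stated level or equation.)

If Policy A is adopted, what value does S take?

2074

Policy A (N := 57):
  D = 8
  N = 57
  Q = 36 + 57 = 93
  Z = 210 + 6·93 = 768
  S = 196 + 6·57 + 2·768 = 2074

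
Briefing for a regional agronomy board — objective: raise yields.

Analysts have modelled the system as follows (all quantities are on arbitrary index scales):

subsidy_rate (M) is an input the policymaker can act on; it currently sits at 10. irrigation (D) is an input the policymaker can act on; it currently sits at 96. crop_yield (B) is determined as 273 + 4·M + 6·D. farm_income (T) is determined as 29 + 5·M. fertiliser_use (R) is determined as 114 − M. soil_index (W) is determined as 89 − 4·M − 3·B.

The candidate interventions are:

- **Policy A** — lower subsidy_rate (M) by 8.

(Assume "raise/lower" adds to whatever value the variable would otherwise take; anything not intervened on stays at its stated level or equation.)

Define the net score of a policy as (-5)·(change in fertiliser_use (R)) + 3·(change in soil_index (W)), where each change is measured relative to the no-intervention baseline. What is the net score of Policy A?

344

Baseline:
  M = 10
  D = 96
  B = 273 + 4·10 + 6·96 = 889
  R = 114 − 10 = 104
  W = 89 − 4·10 − 3·889 = -2618
Policy A (M − 8):
  M = 10 − 8 = 2
  D = 96
  B = 273 + 4·2 + 6·96 = 857
  R = 114 − 2 = 112
  W = 89 − 4·2 − 3·857 = -2490
ΔR = 112 − 104 = 8; ΔW = -2490 − (-2618) = 128
Score = (-5)·8 + 3·128 = 344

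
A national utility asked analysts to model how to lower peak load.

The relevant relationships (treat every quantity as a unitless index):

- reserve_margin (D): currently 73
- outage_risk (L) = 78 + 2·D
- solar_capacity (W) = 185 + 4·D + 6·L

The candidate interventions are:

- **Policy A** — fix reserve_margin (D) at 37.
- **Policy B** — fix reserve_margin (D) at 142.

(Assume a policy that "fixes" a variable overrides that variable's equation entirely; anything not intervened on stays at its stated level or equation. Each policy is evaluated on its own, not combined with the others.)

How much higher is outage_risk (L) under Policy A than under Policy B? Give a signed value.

Policy A (D := 37):
  D = 37
  L = 78 + 2·37 = 152
Policy B (D := 142):
  D = 142
  L = 78 + 2·142 = 362
L: 152 − 362 = -210

-210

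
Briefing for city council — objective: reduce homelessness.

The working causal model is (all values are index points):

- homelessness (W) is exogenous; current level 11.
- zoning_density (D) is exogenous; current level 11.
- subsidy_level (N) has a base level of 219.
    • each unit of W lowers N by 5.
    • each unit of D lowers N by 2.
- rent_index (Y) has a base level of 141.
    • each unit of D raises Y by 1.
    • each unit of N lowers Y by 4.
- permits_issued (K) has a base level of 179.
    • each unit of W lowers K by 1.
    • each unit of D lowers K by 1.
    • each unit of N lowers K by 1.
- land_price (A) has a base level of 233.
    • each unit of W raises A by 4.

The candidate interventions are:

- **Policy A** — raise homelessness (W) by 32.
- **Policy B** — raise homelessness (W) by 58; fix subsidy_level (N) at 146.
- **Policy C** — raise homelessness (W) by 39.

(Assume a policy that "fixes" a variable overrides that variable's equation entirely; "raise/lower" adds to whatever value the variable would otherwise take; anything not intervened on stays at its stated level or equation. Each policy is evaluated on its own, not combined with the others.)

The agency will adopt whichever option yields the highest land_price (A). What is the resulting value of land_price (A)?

509

Policy A (W + 32):
  W = 11 + 32 = 43
  A = 233 + 4·43 = 405
Policy B (W + 58, N := 146):
  W = 11 + 58 = 69
  A = 233 + 4·69 = 509
Policy C (W + 39):
  W = 11 + 39 = 50
  A = 233 + 4·50 = 433
Comparing — Policy A: A=405, Policy B: A=509, Policy C: A=433. Highest is 509 (Policy B).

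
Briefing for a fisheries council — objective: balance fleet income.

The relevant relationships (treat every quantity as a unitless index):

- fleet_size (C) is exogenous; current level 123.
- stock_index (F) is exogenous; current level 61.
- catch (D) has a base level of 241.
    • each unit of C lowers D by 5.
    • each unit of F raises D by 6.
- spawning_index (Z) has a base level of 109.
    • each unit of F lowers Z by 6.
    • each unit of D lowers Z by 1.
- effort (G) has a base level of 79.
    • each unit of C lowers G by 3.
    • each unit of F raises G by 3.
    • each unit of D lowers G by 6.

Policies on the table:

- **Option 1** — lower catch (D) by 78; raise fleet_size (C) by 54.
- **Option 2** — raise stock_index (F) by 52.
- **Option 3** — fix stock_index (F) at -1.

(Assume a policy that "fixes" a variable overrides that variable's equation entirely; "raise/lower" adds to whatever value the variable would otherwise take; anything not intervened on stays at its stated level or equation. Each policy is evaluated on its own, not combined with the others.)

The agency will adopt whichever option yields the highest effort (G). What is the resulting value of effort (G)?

Option 1 (D − 78, C + 54):
  C = 123 + 54 = 177
  F = 61
  D = 241 − 5·177 + 6·61 (−78 from intervention) = -356
  G = 79 − 3·177 + 3·61 − 6·(-356) = 1867
Option 2 (F + 52):
  C = 123
  F = 61 + 52 = 113
  D = 241 − 5·123 + 6·113 = 304
  G = 79 − 3·123 + 3·113 − 6·304 = -1775
Option 3 (F := -1):
  C = 123
  F = -1
  D = 241 − 5·123 + 6·(-1) = -380
  G = 79 − 3·123 + 3·(-1) − 6·(-380) = 1987
Comparing — Option 1: G=1867, Option 2: G=-1775, Option 3: G=1987. Highest is 1987 (Option 3).

1987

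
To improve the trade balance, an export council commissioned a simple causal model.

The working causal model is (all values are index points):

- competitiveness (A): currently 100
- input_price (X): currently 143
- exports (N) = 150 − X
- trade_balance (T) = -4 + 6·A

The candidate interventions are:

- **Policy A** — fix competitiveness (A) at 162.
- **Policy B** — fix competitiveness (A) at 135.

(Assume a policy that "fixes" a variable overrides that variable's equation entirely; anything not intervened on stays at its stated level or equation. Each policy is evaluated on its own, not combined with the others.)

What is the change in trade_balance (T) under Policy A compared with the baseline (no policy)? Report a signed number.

372

Baseline:
  A = 100
  T = -4 + 6·100 = 596
Policy A (A := 162):
  A = 162
  T = -4 + 6·162 = 968
Change in T: 968 − 596 = 372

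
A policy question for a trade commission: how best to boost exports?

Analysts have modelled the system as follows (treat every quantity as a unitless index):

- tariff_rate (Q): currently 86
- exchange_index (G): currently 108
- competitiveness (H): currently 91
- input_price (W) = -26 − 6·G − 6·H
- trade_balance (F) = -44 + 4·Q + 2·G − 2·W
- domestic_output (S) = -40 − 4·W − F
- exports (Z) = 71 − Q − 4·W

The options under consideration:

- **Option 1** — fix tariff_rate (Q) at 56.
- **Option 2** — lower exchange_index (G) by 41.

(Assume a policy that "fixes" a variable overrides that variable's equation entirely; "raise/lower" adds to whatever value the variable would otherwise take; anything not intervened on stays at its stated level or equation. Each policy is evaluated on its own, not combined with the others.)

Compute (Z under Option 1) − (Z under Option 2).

Option 1 (Q := 56):
  Q = 56
  G = 108
  H = 91
  W = -26 − 6·108 − 6·91 = -1220
  Z = 71 − 56 − 4·(-1220) = 4895
Option 2 (G − 41):
  Q = 86
  G = 108 − 41 = 67
  H = 91
  W = -26 − 6·67 − 6·91 = -974
  Z = 71 − 86 − 4·(-974) = 3881
Z: 4895 − 3881 = 1014

1014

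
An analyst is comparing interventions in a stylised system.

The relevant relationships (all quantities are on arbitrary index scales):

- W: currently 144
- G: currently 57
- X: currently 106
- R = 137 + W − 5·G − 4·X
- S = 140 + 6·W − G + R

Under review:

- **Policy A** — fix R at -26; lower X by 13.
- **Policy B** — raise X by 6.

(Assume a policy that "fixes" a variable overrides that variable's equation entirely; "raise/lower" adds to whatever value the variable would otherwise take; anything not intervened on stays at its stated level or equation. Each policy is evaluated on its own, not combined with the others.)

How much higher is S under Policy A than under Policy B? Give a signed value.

426

Policy A (R := -26, X − 13):
  W = 144
  G = 57
  X = 106 − 13 = 93
  R = -26
  S = 140 + 6·144 − 57 + (-26) = 921
Policy B (X + 6):
  W = 144
  G = 57
  X = 106 + 6 = 112
  R = 137 + 144 − 5·57 − 4·112 = -452
  S = 140 + 6·144 − 57 + (-452) = 495
S: 921 − 495 = 426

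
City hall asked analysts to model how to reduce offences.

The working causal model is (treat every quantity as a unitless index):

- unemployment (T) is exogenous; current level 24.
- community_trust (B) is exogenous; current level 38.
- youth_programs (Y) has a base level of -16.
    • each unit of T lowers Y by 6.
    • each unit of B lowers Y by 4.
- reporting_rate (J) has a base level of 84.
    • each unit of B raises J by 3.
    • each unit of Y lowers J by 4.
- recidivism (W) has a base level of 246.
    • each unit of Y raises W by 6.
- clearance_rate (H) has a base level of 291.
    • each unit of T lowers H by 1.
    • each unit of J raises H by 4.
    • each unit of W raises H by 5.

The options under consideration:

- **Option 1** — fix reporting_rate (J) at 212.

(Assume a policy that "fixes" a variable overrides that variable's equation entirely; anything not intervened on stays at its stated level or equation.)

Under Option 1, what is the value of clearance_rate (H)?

-7015

Option 1 (J := 212):
  T = 24
  B = 38
  Y = -16 − 6·24 − 4·38 = -312
  J = 212
  W = 246 + 6·(-312) = -1626
  H = 291 − 24 + 4·212 + 5·(-1626) = -7015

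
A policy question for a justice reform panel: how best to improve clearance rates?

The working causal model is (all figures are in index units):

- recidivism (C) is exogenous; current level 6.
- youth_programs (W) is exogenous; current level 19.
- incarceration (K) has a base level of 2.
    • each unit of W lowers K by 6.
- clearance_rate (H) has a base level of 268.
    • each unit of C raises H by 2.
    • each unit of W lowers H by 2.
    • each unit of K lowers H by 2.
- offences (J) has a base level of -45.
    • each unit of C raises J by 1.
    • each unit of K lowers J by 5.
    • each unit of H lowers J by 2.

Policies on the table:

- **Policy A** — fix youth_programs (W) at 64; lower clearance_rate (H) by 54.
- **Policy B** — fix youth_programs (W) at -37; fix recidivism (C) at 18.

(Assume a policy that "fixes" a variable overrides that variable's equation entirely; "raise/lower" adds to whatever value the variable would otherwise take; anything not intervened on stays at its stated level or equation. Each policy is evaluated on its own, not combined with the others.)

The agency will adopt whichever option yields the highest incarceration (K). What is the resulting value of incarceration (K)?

Policy A (W := 64, H − 54):
  W = 64
  K = 2 − 6·64 = -382
Policy B (W := -37, C := 18):
  W = -37
  K = 2 − 6·(-37) = 224
Comparing — Policy A: K=-382, Policy B: K=224. Highest is 224 (Policy B).

224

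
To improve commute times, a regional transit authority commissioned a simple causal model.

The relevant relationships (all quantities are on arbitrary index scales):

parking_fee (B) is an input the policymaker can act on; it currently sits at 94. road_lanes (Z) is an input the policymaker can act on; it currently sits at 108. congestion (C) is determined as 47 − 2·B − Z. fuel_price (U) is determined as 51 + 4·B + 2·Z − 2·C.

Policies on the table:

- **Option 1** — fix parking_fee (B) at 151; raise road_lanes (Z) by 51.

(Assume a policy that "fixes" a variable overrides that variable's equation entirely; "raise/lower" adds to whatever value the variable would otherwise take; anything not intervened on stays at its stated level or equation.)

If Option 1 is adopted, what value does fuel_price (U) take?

Option 1 (B := 151, Z + 51):
  B = 151
  Z = 108 + 51 = 159
  C = 47 − 2·151 − 159 = -414
  U = 51 + 4·151 + 2·159 − 2·(-414) = 1801

1801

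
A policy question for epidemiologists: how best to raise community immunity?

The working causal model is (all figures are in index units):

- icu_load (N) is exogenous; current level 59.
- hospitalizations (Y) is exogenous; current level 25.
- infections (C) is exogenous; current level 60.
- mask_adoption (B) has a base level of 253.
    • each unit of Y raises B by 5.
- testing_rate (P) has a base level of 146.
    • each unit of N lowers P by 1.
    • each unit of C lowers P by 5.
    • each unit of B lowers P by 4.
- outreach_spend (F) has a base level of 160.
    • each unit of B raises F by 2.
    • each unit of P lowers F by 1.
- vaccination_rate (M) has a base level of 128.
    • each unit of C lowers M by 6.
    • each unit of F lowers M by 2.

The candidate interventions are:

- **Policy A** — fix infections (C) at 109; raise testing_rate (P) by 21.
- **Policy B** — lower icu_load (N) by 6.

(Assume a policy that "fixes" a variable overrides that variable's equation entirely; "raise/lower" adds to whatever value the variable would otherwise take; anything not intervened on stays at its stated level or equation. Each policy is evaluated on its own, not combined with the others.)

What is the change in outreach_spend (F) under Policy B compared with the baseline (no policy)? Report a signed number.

Baseline:
  N = 59
  Y = 25
  C = 60
  B = 253 + 5·25 = 378
  P = 146 − 59 − 5·60 − 4·378 = -1725
  F = 160 + 2·378 − (-1725) = 2641
Policy B (N − 6):
  N = 59 − 6 = 53
  Y = 25
  C = 60
  B = 253 + 5·25 = 378
  P = 146 − 53 − 5·60 − 4·378 = -1719
  F = 160 + 2·378 − (-1719) = 2635
Change in F: 2635 − 2641 = -6

-6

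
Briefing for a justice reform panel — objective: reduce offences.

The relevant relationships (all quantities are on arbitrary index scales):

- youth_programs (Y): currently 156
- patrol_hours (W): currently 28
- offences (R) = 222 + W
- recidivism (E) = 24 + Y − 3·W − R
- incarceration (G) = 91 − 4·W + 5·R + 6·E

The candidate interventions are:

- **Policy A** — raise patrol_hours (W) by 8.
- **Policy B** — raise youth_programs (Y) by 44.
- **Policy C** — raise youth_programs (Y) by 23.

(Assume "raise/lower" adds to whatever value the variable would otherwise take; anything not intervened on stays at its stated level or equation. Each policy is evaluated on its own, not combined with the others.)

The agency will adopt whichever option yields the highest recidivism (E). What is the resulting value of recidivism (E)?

Policy A (W + 8):
  Y = 156
  W = 28 + 8 = 36
  R = 222 + 36 = 258
  E = 24 + 156 − 3·36 − 258 = -186
Policy B (Y + 44):
  Y = 156 + 44 = 200
  W = 28
  R = 222 + 28 = 250
  E = 24 + 200 − 3·28 − 250 = -110
Policy C (Y + 23):
  Y = 156 + 23 = 179
  W = 28
  R = 222 + 28 = 250
  E = 24 + 179 − 3·28 − 250 = -131
Comparing — Policy A: E=-186, Policy B: E=-110, Policy C: E=-131. Highest is -110 (Policy B).

-110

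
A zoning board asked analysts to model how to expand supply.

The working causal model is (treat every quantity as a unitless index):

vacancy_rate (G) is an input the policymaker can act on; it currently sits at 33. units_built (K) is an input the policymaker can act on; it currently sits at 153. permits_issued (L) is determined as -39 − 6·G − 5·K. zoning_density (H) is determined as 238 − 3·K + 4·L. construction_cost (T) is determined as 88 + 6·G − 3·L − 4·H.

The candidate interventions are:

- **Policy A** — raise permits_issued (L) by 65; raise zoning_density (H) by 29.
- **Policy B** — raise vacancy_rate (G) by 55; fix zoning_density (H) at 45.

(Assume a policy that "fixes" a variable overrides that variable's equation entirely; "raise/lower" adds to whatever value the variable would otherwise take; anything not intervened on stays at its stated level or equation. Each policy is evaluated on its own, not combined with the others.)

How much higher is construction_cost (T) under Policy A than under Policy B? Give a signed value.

Policy A (L + 65, H + 29):
  G = 33
  K = 153
  L = -39 − 6·33 − 5·153 (+65 from intervention) = -937
  H = 238 − 3·153 + 4·(-937) (+29 from intervention) = -3940
  T = 88 + 6·33 − 3·(-937) − 4·(-3940) = 18857
Policy B (G + 55, H := 45):
  G = 33 + 55 = 88
  K = 153
  L = -39 − 6·88 − 5·153 = -1332
  H = 45
  T = 88 + 6·88 − 3·(-1332) − 4·45 = 4432
T: 18857 − 4432 = 14425

14425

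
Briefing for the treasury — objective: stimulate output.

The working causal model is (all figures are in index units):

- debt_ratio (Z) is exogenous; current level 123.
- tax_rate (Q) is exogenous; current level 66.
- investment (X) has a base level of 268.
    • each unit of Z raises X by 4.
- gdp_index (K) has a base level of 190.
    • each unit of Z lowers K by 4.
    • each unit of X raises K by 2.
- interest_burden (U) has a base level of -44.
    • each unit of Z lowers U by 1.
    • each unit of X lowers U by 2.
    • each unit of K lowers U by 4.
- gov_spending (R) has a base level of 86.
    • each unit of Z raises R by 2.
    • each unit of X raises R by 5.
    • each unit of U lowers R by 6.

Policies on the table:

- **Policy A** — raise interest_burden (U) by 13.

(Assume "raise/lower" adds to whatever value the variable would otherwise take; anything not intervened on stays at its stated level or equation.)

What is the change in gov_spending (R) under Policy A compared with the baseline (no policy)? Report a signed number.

Baseline:
  Z = 123
  X = 268 + 4·123 = 760
  K = 190 − 4·123 + 2·760 = 1218
  U = -44 − 123 − 2·760 − 4·1218 = -6559
  R = 86 + 2·123 + 5·760 − 6·(-6559) = 43486
Policy A (U + 13):
  Z = 123
  X = 268 + 4·123 = 760
  K = 190 − 4·123 + 2·760 = 1218
  U = -44 − 123 − 2·760 − 4·1218 (+13 from intervention) = -6546
  R = 86 + 2·123 + 5·760 − 6·(-6546) = 43408
Change in R: 43408 − 43486 = -78

-78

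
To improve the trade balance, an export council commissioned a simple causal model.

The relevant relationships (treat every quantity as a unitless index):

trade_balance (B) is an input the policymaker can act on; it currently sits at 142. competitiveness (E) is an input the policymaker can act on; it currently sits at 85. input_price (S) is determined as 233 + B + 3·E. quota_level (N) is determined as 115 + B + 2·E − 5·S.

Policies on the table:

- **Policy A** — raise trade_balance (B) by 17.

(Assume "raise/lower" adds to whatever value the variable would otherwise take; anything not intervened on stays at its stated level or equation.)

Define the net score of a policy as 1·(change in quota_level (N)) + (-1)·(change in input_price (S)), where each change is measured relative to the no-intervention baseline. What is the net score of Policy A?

Baseline:
  B = 142
  E = 85
  S = 233 + 142 + 3·85 = 630
  N = 115 + 142 + 2·85 − 5·630 = -2723
Policy A (B + 17):
  B = 142 + 17 = 159
  E = 85
  S = 233 + 159 + 3·85 = 647
  N = 115 + 159 + 2·85 − 5·647 = -2791
ΔN = -2791 − (-2723) = -68; ΔS = 647 − 630 = 17
Score = 1·(-68) + (-1)·17 = -85

-85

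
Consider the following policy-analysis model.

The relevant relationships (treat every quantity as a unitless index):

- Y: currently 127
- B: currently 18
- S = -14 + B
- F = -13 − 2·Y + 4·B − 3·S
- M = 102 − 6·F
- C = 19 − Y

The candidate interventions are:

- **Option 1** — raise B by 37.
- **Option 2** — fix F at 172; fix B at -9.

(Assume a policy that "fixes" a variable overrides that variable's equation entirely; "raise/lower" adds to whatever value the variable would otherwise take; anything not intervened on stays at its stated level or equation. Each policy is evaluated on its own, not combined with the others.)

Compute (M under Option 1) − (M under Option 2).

2052

Option 1 (B + 37):
  Y = 127
  B = 18 + 37 = 55
  S = -14 + 55 = 41
  F = -13 − 2·127 + 4·55 − 3·41 = -170
  M = 102 − 6·(-170) = 1122
Option 2 (F := 172, B := -9):
  Y = 127
  B = -9
  S = -14 + (-9) = -23
  F = 172
  M = 102 − 6·172 = -930
M: 1122 − (-930) = 2052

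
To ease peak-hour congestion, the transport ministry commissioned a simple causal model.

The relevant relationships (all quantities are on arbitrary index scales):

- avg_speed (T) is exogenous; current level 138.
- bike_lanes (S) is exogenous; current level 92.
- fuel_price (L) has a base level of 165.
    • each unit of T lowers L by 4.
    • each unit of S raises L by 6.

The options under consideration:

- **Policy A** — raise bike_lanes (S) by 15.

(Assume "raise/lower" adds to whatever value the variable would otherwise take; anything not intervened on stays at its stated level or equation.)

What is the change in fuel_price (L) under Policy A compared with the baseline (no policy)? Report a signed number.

90

Baseline:
  T = 138
  S = 92
  L = 165 − 4·138 + 6·92 = 165
Policy A (S + 15):
  T = 138
  S = 92 + 15 = 107
  L = 165 − 4·138 + 6·107 = 255
Change in L: 255 − 165 = 90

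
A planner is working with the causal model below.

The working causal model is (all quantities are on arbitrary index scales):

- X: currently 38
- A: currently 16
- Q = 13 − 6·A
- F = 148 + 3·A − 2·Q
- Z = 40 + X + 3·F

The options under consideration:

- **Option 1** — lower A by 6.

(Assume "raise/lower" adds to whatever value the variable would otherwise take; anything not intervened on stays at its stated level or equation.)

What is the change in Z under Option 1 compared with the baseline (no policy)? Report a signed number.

Baseline:
  X = 38
  A = 16
  Q = 13 − 6·16 = -83
  F = 148 + 3·16 − 2·(-83) = 362
  Z = 40 + 38 + 3·362 = 1164
Option 1 (A − 6):
  X = 38
  A = 16 − 6 = 10
  Q = 13 − 6·10 = -47
  F = 148 + 3·10 − 2·(-47) = 272
  Z = 40 + 38 + 3·272 = 894
Change in Z: 894 − 1164 = -270

-270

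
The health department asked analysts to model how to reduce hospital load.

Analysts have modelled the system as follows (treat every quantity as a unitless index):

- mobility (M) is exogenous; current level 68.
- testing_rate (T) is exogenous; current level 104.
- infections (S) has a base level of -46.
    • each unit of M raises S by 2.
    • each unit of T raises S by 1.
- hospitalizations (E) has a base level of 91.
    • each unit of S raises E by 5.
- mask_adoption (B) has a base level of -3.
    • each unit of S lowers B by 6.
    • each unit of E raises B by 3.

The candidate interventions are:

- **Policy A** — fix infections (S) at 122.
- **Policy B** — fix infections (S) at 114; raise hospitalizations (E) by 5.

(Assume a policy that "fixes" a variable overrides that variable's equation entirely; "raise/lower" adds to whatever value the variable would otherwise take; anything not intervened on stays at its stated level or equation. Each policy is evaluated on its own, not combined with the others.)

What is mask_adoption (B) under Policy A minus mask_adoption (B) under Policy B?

57

Policy A (S := 122):
  M = 68
  T = 104
  S = 122
  E = 91 + 5·122 = 701
  B = -3 − 6·122 + 3·701 = 1368
Policy B (S := 114, E + 5):
  M = 68
  T = 104
  S = 114
  E = 91 + 5·114 (+5 from intervention) = 666
  B = -3 − 6·114 + 3·666 = 1311
B: 1368 − 1311 = 57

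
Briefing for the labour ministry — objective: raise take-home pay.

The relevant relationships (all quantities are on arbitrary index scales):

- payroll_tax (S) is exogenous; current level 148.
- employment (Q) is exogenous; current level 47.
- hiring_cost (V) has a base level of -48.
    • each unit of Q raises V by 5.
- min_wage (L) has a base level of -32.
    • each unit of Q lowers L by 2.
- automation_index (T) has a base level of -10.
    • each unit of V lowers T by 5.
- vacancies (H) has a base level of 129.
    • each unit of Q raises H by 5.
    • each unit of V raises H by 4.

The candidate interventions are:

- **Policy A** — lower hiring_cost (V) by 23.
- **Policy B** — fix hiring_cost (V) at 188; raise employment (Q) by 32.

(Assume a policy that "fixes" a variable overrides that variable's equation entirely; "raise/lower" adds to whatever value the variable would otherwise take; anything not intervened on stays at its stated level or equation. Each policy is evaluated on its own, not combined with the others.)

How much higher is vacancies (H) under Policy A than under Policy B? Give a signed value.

Policy A (V − 23):
  Q = 47
  V = -48 + 5·47 (−23 from intervention) = 164
  H = 129 + 5·47 + 4·164 = 1020
Policy B (V := 188, Q + 32):
  Q = 47 + 32 = 79
  V = 188
  H = 129 + 5·79 + 4·188 = 1276
H: 1020 − 1276 = -256

-256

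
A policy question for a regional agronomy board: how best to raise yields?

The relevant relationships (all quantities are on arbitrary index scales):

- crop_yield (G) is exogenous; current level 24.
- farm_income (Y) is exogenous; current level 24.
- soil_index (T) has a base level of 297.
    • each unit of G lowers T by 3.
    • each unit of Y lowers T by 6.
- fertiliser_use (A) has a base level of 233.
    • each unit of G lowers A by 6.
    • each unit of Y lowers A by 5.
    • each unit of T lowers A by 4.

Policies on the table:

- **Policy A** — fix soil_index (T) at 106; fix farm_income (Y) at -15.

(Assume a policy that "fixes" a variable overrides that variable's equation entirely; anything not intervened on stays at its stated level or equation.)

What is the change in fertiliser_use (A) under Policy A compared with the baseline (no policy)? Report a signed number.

Baseline:
  G = 24
  Y = 24
  T = 297 − 3·24 − 6·24 = 81
  A = 233 − 6·24 − 5·24 − 4·81 = -355
Policy A (T := 106, Y := -15):
  G = 24
  Y = -15
  T = 106
  A = 233 − 6·24 − 5·(-15) − 4·106 = -260
Change in A: -260 − (-355) = 95

95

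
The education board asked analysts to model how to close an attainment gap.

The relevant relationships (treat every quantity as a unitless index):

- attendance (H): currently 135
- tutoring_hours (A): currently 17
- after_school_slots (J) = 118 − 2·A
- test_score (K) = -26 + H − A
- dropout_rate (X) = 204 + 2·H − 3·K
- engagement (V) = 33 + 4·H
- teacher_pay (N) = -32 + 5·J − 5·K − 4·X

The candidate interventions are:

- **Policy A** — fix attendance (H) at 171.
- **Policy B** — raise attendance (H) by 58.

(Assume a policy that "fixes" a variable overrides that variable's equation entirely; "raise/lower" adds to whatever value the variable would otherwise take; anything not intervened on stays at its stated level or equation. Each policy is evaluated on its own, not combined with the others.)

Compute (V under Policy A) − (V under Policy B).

-88

Policy A (H := 171):
  H = 171
  V = 33 + 4·171 = 717
Policy B (H + 58):
  H = 135 + 58 = 193
  V = 33 + 4·193 = 805
V: 717 − 805 = -88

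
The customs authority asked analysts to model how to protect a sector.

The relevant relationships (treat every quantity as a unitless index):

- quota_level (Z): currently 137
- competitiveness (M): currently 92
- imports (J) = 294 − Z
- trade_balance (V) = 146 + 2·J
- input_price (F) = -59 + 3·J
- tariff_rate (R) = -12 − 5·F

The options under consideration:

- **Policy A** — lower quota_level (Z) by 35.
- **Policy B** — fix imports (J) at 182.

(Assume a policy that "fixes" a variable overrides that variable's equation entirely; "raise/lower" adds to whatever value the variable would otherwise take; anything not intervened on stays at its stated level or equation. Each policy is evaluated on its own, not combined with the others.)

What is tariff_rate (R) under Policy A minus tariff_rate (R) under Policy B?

-150

Policy A (Z − 35):
  Z = 137 − 35 = 102
  J = 294 − 102 = 192
  F = -59 + 3·192 = 517
  R = -12 − 5·517 = -2597
Policy B (J := 182):
  Z = 137
  J = 182
  F = -59 + 3·182 = 487
  R = -12 − 5·487 = -2447
R: -2597 − (-2447) = -150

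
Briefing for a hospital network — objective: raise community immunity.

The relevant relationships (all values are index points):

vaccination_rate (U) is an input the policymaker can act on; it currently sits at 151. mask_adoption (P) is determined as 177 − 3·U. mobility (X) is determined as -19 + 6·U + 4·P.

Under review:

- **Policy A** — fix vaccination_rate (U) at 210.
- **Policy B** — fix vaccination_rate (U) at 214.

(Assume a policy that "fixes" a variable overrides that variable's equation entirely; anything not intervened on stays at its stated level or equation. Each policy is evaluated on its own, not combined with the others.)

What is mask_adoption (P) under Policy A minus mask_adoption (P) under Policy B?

Policy A (U := 210):
  U = 210
  P = 177 − 3·210 = -453
Policy B (U := 214):
  U = 214
  P = 177 − 3·214 = -465
P: -453 − (-465) = 12

12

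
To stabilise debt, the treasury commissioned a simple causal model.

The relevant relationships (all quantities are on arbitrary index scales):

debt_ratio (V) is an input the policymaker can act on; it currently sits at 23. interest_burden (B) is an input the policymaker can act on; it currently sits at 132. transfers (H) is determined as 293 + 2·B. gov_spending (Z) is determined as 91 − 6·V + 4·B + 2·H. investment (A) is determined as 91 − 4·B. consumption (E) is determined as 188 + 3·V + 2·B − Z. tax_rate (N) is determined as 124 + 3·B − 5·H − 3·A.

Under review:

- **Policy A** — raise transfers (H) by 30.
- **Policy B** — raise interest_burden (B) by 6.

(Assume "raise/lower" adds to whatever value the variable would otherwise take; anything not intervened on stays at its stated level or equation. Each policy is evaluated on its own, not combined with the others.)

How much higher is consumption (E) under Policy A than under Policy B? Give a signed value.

-24

Policy A (H + 30):
  V = 23
  B = 132
  H = 293 + 2·132 (+30 from intervention) = 587
  Z = 91 − 6·23 + 4·132 + 2·587 = 1655
  E = 188 + 3·23 + 2·132 − 1655 = -1134
Policy B (B + 6):
  V = 23
  B = 132 + 6 = 138
  H = 293 + 2·138 = 569
  Z = 91 − 6·23 + 4·138 + 2·569 = 1643
  E = 188 + 3·23 + 2·138 − 1643 = -1110
E: -1134 − (-1110) = -24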